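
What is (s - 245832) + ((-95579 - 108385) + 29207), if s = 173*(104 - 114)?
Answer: -422319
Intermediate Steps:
s = -1730 (s = 173*(-10) = -1730)
(s - 245832) + ((-95579 - 108385) + 29207) = (-1730 - 245832) + ((-95579 - 108385) + 29207) = -247562 + (-203964 + 29207) = -247562 - 174757 = -422319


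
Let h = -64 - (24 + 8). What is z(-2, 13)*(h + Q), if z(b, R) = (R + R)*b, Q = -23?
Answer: 6188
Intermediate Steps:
h = -96 (h = -64 - 1*32 = -64 - 32 = -96)
z(b, R) = 2*R*b (z(b, R) = (2*R)*b = 2*R*b)
z(-2, 13)*(h + Q) = (2*13*(-2))*(-96 - 23) = -52*(-119) = 6188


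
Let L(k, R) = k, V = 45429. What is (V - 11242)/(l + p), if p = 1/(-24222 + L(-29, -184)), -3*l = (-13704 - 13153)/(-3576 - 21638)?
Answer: -62712432532554/651384749 ≈ -96276.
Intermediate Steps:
l = -26857/75642 (l = -(-13704 - 13153)/(3*(-3576 - 21638)) = -(-26857)/(3*(-25214)) = -(-26857)*(-1)/(3*25214) = -1/3*26857/25214 = -26857/75642 ≈ -0.35505)
p = -1/24251 (p = 1/(-24222 - 29) = 1/(-24251) = -1/24251 ≈ -4.1235e-5)
(V - 11242)/(l + p) = (45429 - 11242)/(-26857/75642 - 1/24251) = 34187/(-651384749/1834394142) = 34187*(-1834394142/651384749) = -62712432532554/651384749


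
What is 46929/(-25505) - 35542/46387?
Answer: -3083394233/1183100435 ≈ -2.6062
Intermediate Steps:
46929/(-25505) - 35542/46387 = 46929*(-1/25505) - 35542*1/46387 = -46929/25505 - 35542/46387 = -3083394233/1183100435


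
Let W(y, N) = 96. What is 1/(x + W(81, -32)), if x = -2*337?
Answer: -1/578 ≈ -0.0017301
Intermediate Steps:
x = -674
1/(x + W(81, -32)) = 1/(-674 + 96) = 1/(-578) = -1/578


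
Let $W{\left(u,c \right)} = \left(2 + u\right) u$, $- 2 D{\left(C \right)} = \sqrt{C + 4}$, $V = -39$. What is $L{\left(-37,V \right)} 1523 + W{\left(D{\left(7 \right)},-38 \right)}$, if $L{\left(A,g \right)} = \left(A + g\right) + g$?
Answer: $- \frac{700569}{4} - \sqrt{11} \approx -1.7515 \cdot 10^{5}$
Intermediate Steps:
$L{\left(A,g \right)} = A + 2 g$
$D{\left(C \right)} = - \frac{\sqrt{4 + C}}{2}$ ($D{\left(C \right)} = - \frac{\sqrt{C + 4}}{2} = - \frac{\sqrt{4 + C}}{2}$)
$W{\left(u,c \right)} = u \left(2 + u\right)$
$L{\left(-37,V \right)} 1523 + W{\left(D{\left(7 \right)},-38 \right)} = \left(-37 + 2 \left(-39\right)\right) 1523 + - \frac{\sqrt{4 + 7}}{2} \left(2 - \frac{\sqrt{4 + 7}}{2}\right) = \left(-37 - 78\right) 1523 + - \frac{\sqrt{11}}{2} \left(2 - \frac{\sqrt{11}}{2}\right) = \left(-115\right) 1523 - \frac{\sqrt{11} \left(2 - \frac{\sqrt{11}}{2}\right)}{2} = -175145 - \frac{\sqrt{11} \left(2 - \frac{\sqrt{11}}{2}\right)}{2}$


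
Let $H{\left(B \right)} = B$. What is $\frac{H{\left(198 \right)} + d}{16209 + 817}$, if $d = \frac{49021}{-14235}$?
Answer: $\frac{2769509}{242365110} \approx 0.011427$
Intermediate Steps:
$d = - \frac{49021}{14235}$ ($d = 49021 \left(- \frac{1}{14235}\right) = - \frac{49021}{14235} \approx -3.4437$)
$\frac{H{\left(198 \right)} + d}{16209 + 817} = \frac{198 - \frac{49021}{14235}}{16209 + 817} = \frac{2769509}{14235 \cdot 17026} = \frac{2769509}{14235} \cdot \frac{1}{17026} = \frac{2769509}{242365110}$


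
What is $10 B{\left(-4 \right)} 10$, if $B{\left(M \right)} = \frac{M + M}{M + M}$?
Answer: $100$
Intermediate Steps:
$B{\left(M \right)} = 1$ ($B{\left(M \right)} = \frac{2 M}{2 M} = 2 M \frac{1}{2 M} = 1$)
$10 B{\left(-4 \right)} 10 = 10 \cdot 1 \cdot 10 = 10 \cdot 10 = 100$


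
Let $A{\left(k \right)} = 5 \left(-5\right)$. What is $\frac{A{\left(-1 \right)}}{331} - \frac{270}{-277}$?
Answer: $\frac{82445}{91687} \approx 0.8992$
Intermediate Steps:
$A{\left(k \right)} = -25$
$\frac{A{\left(-1 \right)}}{331} - \frac{270}{-277} = - \frac{25}{331} - \frac{270}{-277} = \left(-25\right) \frac{1}{331} - - \frac{270}{277} = - \frac{25}{331} + \frac{270}{277} = \frac{82445}{91687}$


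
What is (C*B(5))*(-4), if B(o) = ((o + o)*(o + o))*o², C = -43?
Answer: 430000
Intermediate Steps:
B(o) = 4*o⁴ (B(o) = ((2*o)*(2*o))*o² = (4*o²)*o² = 4*o⁴)
(C*B(5))*(-4) = -172*5⁴*(-4) = -172*625*(-4) = -43*2500*(-4) = -107500*(-4) = 430000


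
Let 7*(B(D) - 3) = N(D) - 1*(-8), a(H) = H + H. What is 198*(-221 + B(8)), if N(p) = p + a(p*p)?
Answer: -273636/7 ≈ -39091.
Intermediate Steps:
a(H) = 2*H
N(p) = p + 2*p² (N(p) = p + 2*(p*p) = p + 2*p²)
B(D) = 29/7 + D*(1 + 2*D)/7 (B(D) = 3 + (D*(1 + 2*D) - 1*(-8))/7 = 3 + (D*(1 + 2*D) + 8)/7 = 3 + (8 + D*(1 + 2*D))/7 = 3 + (8/7 + D*(1 + 2*D)/7) = 29/7 + D*(1 + 2*D)/7)
198*(-221 + B(8)) = 198*(-221 + (29/7 + (⅐)*8 + (2/7)*8²)) = 198*(-221 + (29/7 + 8/7 + (2/7)*64)) = 198*(-221 + (29/7 + 8/7 + 128/7)) = 198*(-221 + 165/7) = 198*(-1382/7) = -273636/7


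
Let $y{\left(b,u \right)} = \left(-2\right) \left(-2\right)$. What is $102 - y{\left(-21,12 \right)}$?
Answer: $98$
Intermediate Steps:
$y{\left(b,u \right)} = 4$
$102 - y{\left(-21,12 \right)} = 102 - 4 = 98$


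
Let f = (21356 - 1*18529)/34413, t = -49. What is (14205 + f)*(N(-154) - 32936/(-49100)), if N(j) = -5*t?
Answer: 491382923876876/140806525 ≈ 3.4898e+6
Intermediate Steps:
f = 2827/34413 (f = (21356 - 18529)*(1/34413) = 2827*(1/34413) = 2827/34413 ≈ 0.082149)
N(j) = 245 (N(j) = -5*(-49) = 245)
(14205 + f)*(N(-154) - 32936/(-49100)) = (14205 + 2827/34413)*(245 - 32936/(-49100)) = 488839492*(245 - 32936*(-1/49100))/34413 = 488839492*(245 + 8234/12275)/34413 = (488839492/34413)*(3015609/12275) = 491382923876876/140806525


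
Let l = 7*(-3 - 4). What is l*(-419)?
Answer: 20531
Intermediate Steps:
l = -49 (l = 7*(-7) = -49)
l*(-419) = -49*(-419) = 20531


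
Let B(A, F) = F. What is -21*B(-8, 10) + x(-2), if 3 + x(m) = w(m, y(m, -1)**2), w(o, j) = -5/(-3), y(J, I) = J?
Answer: -634/3 ≈ -211.33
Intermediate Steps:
w(o, j) = 5/3 (w(o, j) = -5*(-1/3) = 5/3)
x(m) = -4/3 (x(m) = -3 + 5/3 = -4/3)
-21*B(-8, 10) + x(-2) = -21*10 - 4/3 = -210 - 4/3 = -634/3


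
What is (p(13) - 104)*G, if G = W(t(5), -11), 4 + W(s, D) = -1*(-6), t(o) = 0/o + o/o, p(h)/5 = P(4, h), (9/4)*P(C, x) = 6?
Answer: -544/3 ≈ -181.33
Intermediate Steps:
P(C, x) = 8/3 (P(C, x) = (4/9)*6 = 8/3)
p(h) = 40/3 (p(h) = 5*(8/3) = 40/3)
t(o) = 1 (t(o) = 0 + 1 = 1)
W(s, D) = 2 (W(s, D) = -4 - 1*(-6) = -4 + 6 = 2)
G = 2
(p(13) - 104)*G = (40/3 - 104)*2 = -272/3*2 = -544/3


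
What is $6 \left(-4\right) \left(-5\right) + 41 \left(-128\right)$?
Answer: $-5128$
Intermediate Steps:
$6 \left(-4\right) \left(-5\right) + 41 \left(-128\right) = \left(-24\right) \left(-5\right) - 5248 = 120 - 5248 = -5128$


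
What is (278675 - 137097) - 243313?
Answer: -101735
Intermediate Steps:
(278675 - 137097) - 243313 = 141578 - 243313 = -101735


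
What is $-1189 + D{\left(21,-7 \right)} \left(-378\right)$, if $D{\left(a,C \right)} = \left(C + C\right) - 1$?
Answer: $4481$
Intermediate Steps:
$D{\left(a,C \right)} = -1 + 2 C$ ($D{\left(a,C \right)} = 2 C - 1 = -1 + 2 C$)
$-1189 + D{\left(21,-7 \right)} \left(-378\right) = -1189 + \left(-1 + 2 \left(-7\right)\right) \left(-378\right) = -1189 + \left(-1 - 14\right) \left(-378\right) = -1189 - -5670 = -1189 + 5670 = 4481$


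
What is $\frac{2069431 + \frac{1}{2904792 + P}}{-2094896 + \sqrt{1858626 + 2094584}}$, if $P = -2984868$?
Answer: $- \frac{43393612047377810}{43927544536387257} - \frac{165711756755 \sqrt{3953210}}{351420356291098056} \approx -0.98878$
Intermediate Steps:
$\frac{2069431 + \frac{1}{2904792 + P}}{-2094896 + \sqrt{1858626 + 2094584}} = \frac{2069431 + \frac{1}{2904792 - 2984868}}{-2094896 + \sqrt{1858626 + 2094584}} = \frac{2069431 + \frac{1}{-80076}}{-2094896 + \sqrt{3953210}} = \frac{2069431 - \frac{1}{80076}}{-2094896 + \sqrt{3953210}} = \frac{165711756755}{80076 \left(-2094896 + \sqrt{3953210}\right)}$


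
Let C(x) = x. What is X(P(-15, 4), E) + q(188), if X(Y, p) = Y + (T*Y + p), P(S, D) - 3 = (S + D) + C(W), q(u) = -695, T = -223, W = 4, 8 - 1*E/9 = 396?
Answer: -3299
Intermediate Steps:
E = -3492 (E = 72 - 9*396 = 72 - 3564 = -3492)
P(S, D) = 7 + D + S (P(S, D) = 3 + ((S + D) + 4) = 3 + ((D + S) + 4) = 3 + (4 + D + S) = 7 + D + S)
X(Y, p) = p - 222*Y (X(Y, p) = Y + (-223*Y + p) = Y + (p - 223*Y) = p - 222*Y)
X(P(-15, 4), E) + q(188) = (-3492 - 222*(7 + 4 - 15)) - 695 = (-3492 - 222*(-4)) - 695 = (-3492 + 888) - 695 = -2604 - 695 = -3299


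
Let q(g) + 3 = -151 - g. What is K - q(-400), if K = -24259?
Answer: -24505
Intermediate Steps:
q(g) = -154 - g (q(g) = -3 + (-151 - g) = -154 - g)
K - q(-400) = -24259 - (-154 - 1*(-400)) = -24259 - (-154 + 400) = -24259 - 1*246 = -24259 - 246 = -24505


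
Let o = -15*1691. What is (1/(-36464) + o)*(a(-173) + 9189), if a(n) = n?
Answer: -1042372849847/4558 ≈ -2.2869e+8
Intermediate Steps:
o = -25365
(1/(-36464) + o)*(a(-173) + 9189) = (1/(-36464) - 25365)*(-173 + 9189) = (-1/36464 - 25365)*9016 = -924909361/36464*9016 = -1042372849847/4558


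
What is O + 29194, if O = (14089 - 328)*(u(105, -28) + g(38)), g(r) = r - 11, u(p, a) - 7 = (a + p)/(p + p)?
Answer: 5021137/10 ≈ 5.0211e+5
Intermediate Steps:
u(p, a) = 7 + (a + p)/(2*p) (u(p, a) = 7 + (a + p)/(p + p) = 7 + (a + p)/((2*p)) = 7 + (a + p)*(1/(2*p)) = 7 + (a + p)/(2*p))
g(r) = -11 + r
O = 4729197/10 (O = (14089 - 328)*((½)*(-28 + 15*105)/105 + (-11 + 38)) = 13761*((½)*(1/105)*(-28 + 1575) + 27) = 13761*((½)*(1/105)*1547 + 27) = 13761*(221/30 + 27) = 13761*(1031/30) = 4729197/10 ≈ 4.7292e+5)
O + 29194 = 4729197/10 + 29194 = 5021137/10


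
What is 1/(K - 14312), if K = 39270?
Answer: 1/24958 ≈ 4.0067e-5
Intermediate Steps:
1/(K - 14312) = 1/(39270 - 14312) = 1/24958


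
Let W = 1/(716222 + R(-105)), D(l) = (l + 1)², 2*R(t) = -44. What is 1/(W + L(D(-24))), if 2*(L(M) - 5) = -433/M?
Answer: 378869800/1739292229 ≈ 0.21783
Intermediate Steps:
R(t) = -22 (R(t) = (½)*(-44) = -22)
D(l) = (1 + l)²
L(M) = 5 - 433/(2*M) (L(M) = 5 + (-433/M)/2 = 5 - 433/(2*M))
W = 1/716200 (W = 1/(716222 - 22) = 1/716200 ≈ 1.3963e-6)
1/(W + L(D(-24))) = 1/(1/716200 + (5 - 433/(2*(1 - 24)²))) = 1/(1/716200 + (5 - 433/(2*((-23)²)))) = 1/(1/716200 + (5 - 433/2/529)) = 1/(1/716200 + (5 - 433/2*1/529)) = 1/(1/716200 + (5 - 433/1058)) = 1/(1/716200 + 4857/1058) = 1/(1739292229/378869800) = 378869800/1739292229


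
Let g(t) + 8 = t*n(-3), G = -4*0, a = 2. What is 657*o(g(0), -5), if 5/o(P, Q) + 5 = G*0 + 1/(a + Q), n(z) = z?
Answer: -9855/16 ≈ -615.94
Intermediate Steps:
G = 0
g(t) = -8 - 3*t (g(t) = -8 + t*(-3) = -8 - 3*t)
o(P, Q) = 5/(-5 + 1/(2 + Q)) (o(P, Q) = 5/(-5 + (0*0 + 1/(2 + Q))) = 5/(-5 + (0 + 1/(2 + Q))) = 5/(-5 + 1/(2 + Q)))
657*o(g(0), -5) = 657*(5*(-2 - 1*(-5))/(9 + 5*(-5))) = 657*(5*(-2 + 5)/(9 - 25)) = 657*(5*3/(-16)) = 657*(5*(-1/16)*3) = 657*(-15/16) = -9855/16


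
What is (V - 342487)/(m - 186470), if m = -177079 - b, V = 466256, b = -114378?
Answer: -123769/249171 ≈ -0.49672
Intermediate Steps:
m = -62701 (m = -177079 - 1*(-114378) = -177079 + 114378 = -62701)
(V - 342487)/(m - 186470) = (466256 - 342487)/(-62701 - 186470) = 123769/(-249171) = 123769*(-1/249171) = -123769/249171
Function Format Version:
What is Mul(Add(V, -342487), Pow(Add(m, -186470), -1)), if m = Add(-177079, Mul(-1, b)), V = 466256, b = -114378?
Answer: Rational(-123769, 249171) ≈ -0.49672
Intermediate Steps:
m = -62701 (m = Add(-177079, Mul(-1, -114378)) = Add(-177079, 114378) = -62701)
Mul(Add(V, -342487), Pow(Add(m, -186470), -1)) = Mul(Add(466256, -342487), Pow(Add(-62701, -186470), -1)) = Mul(123769, Pow(-249171, -1)) = Mul(123769, Rational(-1, 249171)) = Rational(-123769, 249171)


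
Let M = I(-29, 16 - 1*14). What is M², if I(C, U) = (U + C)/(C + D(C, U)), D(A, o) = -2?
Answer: 729/961 ≈ 0.75858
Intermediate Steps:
I(C, U) = (C + U)/(-2 + C) (I(C, U) = (U + C)/(C - 2) = (C + U)/(-2 + C))
M = 27/31 (M = (-29 + (16 - 1*14))/(-2 - 29) = (-29 + (16 - 14))/(-31) = -(-29 + 2)/31 = -1/31*(-27) = 27/31 ≈ 0.87097)
M² = (27/31)² = 729/961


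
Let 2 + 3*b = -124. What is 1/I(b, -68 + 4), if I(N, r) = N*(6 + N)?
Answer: 1/1512 ≈ 0.00066138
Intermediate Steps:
b = -42 (b = -⅔ + (⅓)*(-124) = -⅔ - 124/3 = -42)
1/I(b, -68 + 4) = 1/(-42*(6 - 42)) = 1/(-42*(-36)) = 1/1512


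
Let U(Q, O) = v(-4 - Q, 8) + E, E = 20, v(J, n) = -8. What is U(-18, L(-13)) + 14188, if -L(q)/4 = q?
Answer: 14200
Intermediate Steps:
L(q) = -4*q
U(Q, O) = 12 (U(Q, O) = -8 + 20 = 12)
U(-18, L(-13)) + 14188 = 12 + 14188 = 14200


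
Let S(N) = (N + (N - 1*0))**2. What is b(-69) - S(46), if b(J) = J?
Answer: -8533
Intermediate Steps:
S(N) = 4*N**2 (S(N) = (N + (N + 0))**2 = (N + N)**2 = (2*N)**2 = 4*N**2)
b(-69) - S(46) = -69 - 4*46**2 = -69 - 4*2116 = -69 - 1*8464 = -69 - 8464 = -8533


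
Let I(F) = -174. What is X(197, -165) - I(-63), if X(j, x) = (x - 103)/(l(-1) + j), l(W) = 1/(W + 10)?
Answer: 153132/887 ≈ 172.64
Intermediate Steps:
l(W) = 1/(10 + W)
X(j, x) = (-103 + x)/(⅑ + j) (X(j, x) = (x - 103)/(1/(10 - 1) + j) = (-103 + x)/(1/9 + j) = (-103 + x)/(⅑ + j))
X(197, -165) - I(-63) = 9*(-103 - 165)/(1 + 9*197) - 1*(-174) = 9*(-268)/(1 + 1773) + 174 = 9*(-268)/1774 + 174 = 9*(1/1774)*(-268) + 174 = -1206/887 + 174 = 153132/887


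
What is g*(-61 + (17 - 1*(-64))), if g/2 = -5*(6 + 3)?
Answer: -1800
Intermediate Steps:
g = -90 (g = 2*(-5*(6 + 3)) = 2*(-5*9) = 2*(-45) = -90)
g*(-61 + (17 - 1*(-64))) = -90*(-61 + (17 - 1*(-64))) = -90*(-61 + (17 + 64)) = -90*(-61 + 81) = -90*20 = -1800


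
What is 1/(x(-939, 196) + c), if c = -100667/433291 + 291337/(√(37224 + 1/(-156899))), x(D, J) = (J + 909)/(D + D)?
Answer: 3173879001767573761844355750/8817832551074031101032543197698749 + 964530933766448590906740*√36654169345165/8817832551074031101032543197698749 ≈ 0.00066260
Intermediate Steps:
x(D, J) = (909 + J)/(2*D) (x(D, J) = (909 + J)/((2*D)) = (909 + J)*(1/(2*D)) = (909 + J)/(2*D))
c = -100667/433291 + 291337*√36654169345165/1168081675 (c = -100667*1/433291 + 291337/(√(37224 - 1/156899)) = -100667/433291 + 291337/(√(5840408375/156899)) = -100667/433291 + 291337/((5*√36654169345165/156899)) = -100667/433291 + 291337*(√36654169345165/1168081675) = -100667/433291 + 291337*√36654169345165/1168081675 ≈ 1509.8)
1/(x(-939, 196) + c) = 1/((½)*(909 + 196)/(-939) + (-100667/433291 + 291337*√36654169345165/1168081675)) = 1/((½)*(-1/939)*1105 + (-100667/433291 + 291337*√36654169345165/1168081675)) = 1/(-1105/1878 + (-100667/433291 + 291337*√36654169345165/1168081675)) = 1/(-667839181/813720498 + 291337*√36654169345165/1168081675)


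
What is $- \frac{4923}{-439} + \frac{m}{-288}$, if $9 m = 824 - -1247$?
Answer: $\frac{11851247}{1137888} \approx 10.415$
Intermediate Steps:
$m = \frac{2071}{9}$ ($m = \frac{824 - -1247}{9} = \frac{824 + 1247}{9} = \frac{1}{9} \cdot 2071 = \frac{2071}{9} \approx 230.11$)
$- \frac{4923}{-439} + \frac{m}{-288} = - \frac{4923}{-439} + \frac{2071}{9 \left(-288\right)} = \left(-4923\right) \left(- \frac{1}{439}\right) + \frac{2071}{9} \left(- \frac{1}{288}\right) = \frac{4923}{439} - \frac{2071}{2592} = \frac{11851247}{1137888}$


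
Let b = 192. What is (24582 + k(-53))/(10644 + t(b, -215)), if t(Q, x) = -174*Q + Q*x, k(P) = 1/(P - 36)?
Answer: -2187797/5699916 ≈ -0.38383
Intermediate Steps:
k(P) = 1/(-36 + P)
(24582 + k(-53))/(10644 + t(b, -215)) = (24582 + 1/(-36 - 53))/(10644 + 192*(-174 - 215)) = (24582 + 1/(-89))/(10644 + 192*(-389)) = (24582 - 1/89)/(10644 - 74688) = (2187797/89)/(-64044) = (2187797/89)*(-1/64044) = -2187797/5699916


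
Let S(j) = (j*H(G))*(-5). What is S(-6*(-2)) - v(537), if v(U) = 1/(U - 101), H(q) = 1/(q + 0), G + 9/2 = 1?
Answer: 52313/3052 ≈ 17.141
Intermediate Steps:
G = -7/2 (G = -9/2 + 1 = -7/2 ≈ -3.5000)
H(q) = 1/q
v(U) = 1/(-101 + U)
S(j) = 10*j/7 (S(j) = (j/(-7/2))*(-5) = (j*(-2/7))*(-5) = -2*j/7*(-5) = 10*j/7)
S(-6*(-2)) - v(537) = 10*(-6*(-2))/7 - 1/(-101 + 537) = (10/7)*12 - 1/436 = 120/7 - 1*1/436 = 120/7 - 1/436 = 52313/3052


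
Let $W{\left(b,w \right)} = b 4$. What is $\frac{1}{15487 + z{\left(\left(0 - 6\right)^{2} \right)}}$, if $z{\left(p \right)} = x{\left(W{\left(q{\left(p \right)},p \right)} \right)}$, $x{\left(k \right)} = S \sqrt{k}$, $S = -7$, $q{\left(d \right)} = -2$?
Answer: $\frac{15487}{239847561} + \frac{14 i \sqrt{2}}{239847561} \approx 6.457 \cdot 10^{-5} + 8.2548 \cdot 10^{-8} i$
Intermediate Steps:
$W{\left(b,w \right)} = 4 b$
$x{\left(k \right)} = - 7 \sqrt{k}$
$z{\left(p \right)} = - 14 i \sqrt{2}$ ($z{\left(p \right)} = - 7 \sqrt{4 \left(-2\right)} = - 7 \sqrt{-8} = - 7 \cdot 2 i \sqrt{2} = - 14 i \sqrt{2}$)
$\frac{1}{15487 + z{\left(\left(0 - 6\right)^{2} \right)}} = \frac{1}{15487 - 14 i \sqrt{2}}$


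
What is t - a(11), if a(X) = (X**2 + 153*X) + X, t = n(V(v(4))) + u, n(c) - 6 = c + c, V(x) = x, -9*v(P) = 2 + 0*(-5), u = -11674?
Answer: -121351/9 ≈ -13483.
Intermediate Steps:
v(P) = -2/9 (v(P) = -(2 + 0*(-5))/9 = -(2 + 0)/9 = -1/9*2 = -2/9)
n(c) = 6 + 2*c (n(c) = 6 + (c + c) = 6 + 2*c)
t = -105016/9 (t = (6 + 2*(-2/9)) - 11674 = (6 - 4/9) - 11674 = 50/9 - 11674 = -105016/9 ≈ -11668.)
a(X) = X**2 + 154*X
t - a(11) = -105016/9 - 11*(154 + 11) = -105016/9 - 11*165 = -105016/9 - 1*1815 = -105016/9 - 1815 = -121351/9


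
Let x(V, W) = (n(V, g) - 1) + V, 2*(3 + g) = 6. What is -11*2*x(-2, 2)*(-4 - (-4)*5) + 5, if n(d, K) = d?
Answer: 1765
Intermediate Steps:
g = 0 (g = -3 + (½)*6 = -3 + 3 = 0)
x(V, W) = -1 + 2*V (x(V, W) = (V - 1) + V = (-1 + V) + V = -1 + 2*V)
-11*2*x(-2, 2)*(-4 - (-4)*5) + 5 = -11*2*(-1 + 2*(-2))*(-4 - (-4)*5) + 5 = -11*2*(-1 - 4)*(-4 - 1*(-20)) + 5 = -11*2*(-5)*(-4 + 20) + 5 = -(-110)*16 + 5 = -11*(-160) + 5 = 1760 + 5 = 1765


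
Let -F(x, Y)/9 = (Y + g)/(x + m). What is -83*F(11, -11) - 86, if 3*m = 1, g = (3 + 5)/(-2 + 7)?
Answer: -119947/170 ≈ -705.57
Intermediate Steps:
g = 8/5 ≈ 1.6000
m = ⅓ (m = (⅓)*1 = ⅓ ≈ 0.33333)
F(x, Y) = -9*(8/5 + Y)/(⅓ + x) (F(x, Y) = -9*(Y + 8/5)/(x + ⅓) = -9*(8/5 + Y)/(⅓ + x))
-83*F(11, -11) - 86 = -2241*(-8 - 5*(-11))/(5*(1 + 3*11)) - 86 = -2241*(-8 + 55)/(5*(1 + 33)) - 86 = -2241*47/(5*34) - 86 = -83*1269/170 - 86 = -105327/170 - 86 = -119947/170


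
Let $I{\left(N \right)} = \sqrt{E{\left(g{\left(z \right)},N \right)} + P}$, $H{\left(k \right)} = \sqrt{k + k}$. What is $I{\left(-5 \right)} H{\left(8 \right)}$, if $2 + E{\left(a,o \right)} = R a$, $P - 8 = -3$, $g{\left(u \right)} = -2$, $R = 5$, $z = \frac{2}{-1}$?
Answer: $4 i \sqrt{7} \approx 10.583 i$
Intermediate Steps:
$z = -2$ ($z = 2 \left(-1\right) = -2$)
$H{\left(k \right)} = \sqrt{2} \sqrt{k}$ ($H{\left(k \right)} = \sqrt{2 k} = \sqrt{2} \sqrt{k}$)
$P = 5$ ($P = 8 - 3 = 5$)
$E{\left(a,o \right)} = -2 + 5 a$
$I{\left(N \right)} = i \sqrt{7}$ ($I{\left(N \right)} = \sqrt{\left(-2 + 5 \left(-2\right)\right) + 5} = \sqrt{\left(-2 - 10\right) + 5} = \sqrt{-12 + 5} = \sqrt{-7} = i \sqrt{7}$)
$I{\left(-5 \right)} H{\left(8 \right)} = i \sqrt{7} \sqrt{2} \sqrt{8} = i \sqrt{7} \sqrt{2} \cdot 2 \sqrt{2} = i \sqrt{7} \cdot 4 = 4 i \sqrt{7}$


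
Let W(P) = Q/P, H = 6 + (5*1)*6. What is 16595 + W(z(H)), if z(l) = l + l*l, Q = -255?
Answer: 7368095/444 ≈ 16595.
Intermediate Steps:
H = 36 (H = 6 + 5*6 = 6 + 30 = 36)
z(l) = l + l²
W(P) = -255/P
16595 + W(z(H)) = 16595 - 255*1/(36*(1 + 36)) = 16595 - 255/(36*37) = 16595 - 255/1332 = 16595 - 255*1/1332 = 16595 - 85/444 = 7368095/444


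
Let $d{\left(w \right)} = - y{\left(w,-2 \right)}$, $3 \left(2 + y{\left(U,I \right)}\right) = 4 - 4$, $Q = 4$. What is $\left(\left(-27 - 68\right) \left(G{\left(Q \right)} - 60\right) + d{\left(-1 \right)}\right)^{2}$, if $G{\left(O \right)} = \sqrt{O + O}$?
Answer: $32585004 - 2166760 \sqrt{2} \approx 2.9521 \cdot 10^{7}$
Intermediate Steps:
$G{\left(O \right)} = \sqrt{2} \sqrt{O}$ ($G{\left(O \right)} = \sqrt{2 O} = \sqrt{2} \sqrt{O}$)
$y{\left(U,I \right)} = -2$ ($y{\left(U,I \right)} = -2 + \frac{4 - 4}{3} = -2 + \frac{1}{3} \cdot 0 = -2 + 0 = -2$)
$d{\left(w \right)} = 2$ ($d{\left(w \right)} = \left(-1\right) \left(-2\right) = 2$)
$\left(\left(-27 - 68\right) \left(G{\left(Q \right)} - 60\right) + d{\left(-1 \right)}\right)^{2} = \left(\left(-27 - 68\right) \left(\sqrt{2} \sqrt{4} - 60\right) + 2\right)^{2} = \left(- 95 \left(\sqrt{2} \cdot 2 - 60\right) + 2\right)^{2} = \left(- 95 \left(2 \sqrt{2} - 60\right) + 2\right)^{2} = \left(- 95 \left(-60 + 2 \sqrt{2}\right) + 2\right)^{2} = \left(\left(5700 - 190 \sqrt{2}\right) + 2\right)^{2} = \left(5702 - 190 \sqrt{2}\right)^{2}$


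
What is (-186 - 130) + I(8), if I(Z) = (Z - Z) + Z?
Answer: -308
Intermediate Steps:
I(Z) = Z (I(Z) = 0 + Z = Z)
(-186 - 130) + I(8) = (-186 - 130) + 8 = -316 + 8 = -308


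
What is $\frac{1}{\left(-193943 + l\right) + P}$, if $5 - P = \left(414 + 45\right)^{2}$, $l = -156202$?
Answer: $- \frac{1}{560821} \approx -1.7831 \cdot 10^{-6}$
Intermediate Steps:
$P = -210676$ ($P = 5 - \left(414 + 45\right)^{2} = 5 - 459^{2} = 5 - 210681 = -210676$)
$\frac{1}{\left(-193943 + l\right) + P} = \frac{1}{\left(-193943 - 156202\right) - 210676} = \frac{1}{-350145 - 210676} = \frac{1}{-560821} = - \frac{1}{560821}$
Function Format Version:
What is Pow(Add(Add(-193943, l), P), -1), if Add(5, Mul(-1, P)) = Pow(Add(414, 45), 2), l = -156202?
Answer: Rational(-1, 560821) ≈ -1.7831e-6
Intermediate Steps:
P = -210676 (P = Add(5, Mul(-1, Pow(Add(414, 45), 2))) = Add(5, Mul(-1, Pow(459, 2))) = Add(5, Mul(-1, 210681)) = Add(5, -210681) = -210676)
Pow(Add(Add(-193943, l), P), -1) = Pow(Add(Add(-193943, -156202), -210676), -1) = Pow(Add(-350145, -210676), -1) = Pow(-560821, -1) = Rational(-1, 560821)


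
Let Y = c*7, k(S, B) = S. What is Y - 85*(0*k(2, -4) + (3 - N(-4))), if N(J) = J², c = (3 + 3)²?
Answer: 1357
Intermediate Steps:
c = 36 (c = 6² = 36)
Y = 252 (Y = 36*7 = 252)
Y - 85*(0*k(2, -4) + (3 - N(-4))) = 252 - 85*(0*2 + (3 - 1*(-4)²)) = 252 - 85*(0 + (3 - 1*16)) = 252 - 85*(0 + (3 - 16)) = 252 - 85*(0 - 13) = 252 - 85*(-13) = 252 + 1105 = 1357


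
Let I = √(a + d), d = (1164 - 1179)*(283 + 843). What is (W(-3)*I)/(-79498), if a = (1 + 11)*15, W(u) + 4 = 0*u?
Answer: 2*I*√16710/39749 ≈ 0.0065042*I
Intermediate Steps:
W(u) = -4 (W(u) = -4 + 0*u = -4 + 0 = -4)
a = 180 (a = 12*15 = 180)
d = -16890 (d = -15*1126 = -16890)
I = I*√16710 (I = √(180 - 16890) = √(-16710) = I*√16710 ≈ 129.27*I)
(W(-3)*I)/(-79498) = -4*I*√16710/(-79498) = -4*I*√16710*(-1/79498) = 2*I*√16710/39749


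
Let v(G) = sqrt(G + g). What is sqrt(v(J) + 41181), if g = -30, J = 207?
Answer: sqrt(41181 + sqrt(177)) ≈ 202.96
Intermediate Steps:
v(G) = sqrt(-30 + G) (v(G) = sqrt(G - 30) = sqrt(-30 + G))
sqrt(v(J) + 41181) = sqrt(sqrt(-30 + 207) + 41181) = sqrt(sqrt(177) + 41181) = sqrt(41181 + sqrt(177))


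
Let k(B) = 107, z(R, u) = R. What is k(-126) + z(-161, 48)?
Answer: -54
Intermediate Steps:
k(-126) + z(-161, 48) = 107 - 161 = -54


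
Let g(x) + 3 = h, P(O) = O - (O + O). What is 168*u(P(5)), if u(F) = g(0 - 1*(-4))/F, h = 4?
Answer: -168/5 ≈ -33.600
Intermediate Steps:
P(O) = -O (P(O) = O - 2*O = -O)
g(x) = 1 (g(x) = -3 + 4 = 1)
u(F) = 1/F
168*u(P(5)) = 168/((-1*5)) = 168/(-5) = 168*(-⅕) = -168/5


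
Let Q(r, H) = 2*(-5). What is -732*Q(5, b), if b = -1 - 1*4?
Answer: 7320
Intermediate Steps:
b = -5 (b = -1 - 4 = -5)
Q(r, H) = -10
-732*Q(5, b) = -732*(-10) = 7320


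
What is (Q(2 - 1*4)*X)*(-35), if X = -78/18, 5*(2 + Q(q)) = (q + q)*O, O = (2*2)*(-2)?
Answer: 2002/3 ≈ 667.33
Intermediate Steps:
O = -8 (O = 4*(-2) = -8)
Q(q) = -2 - 16*q/5 (Q(q) = -2 + ((q + q)*(-8))/5 = -2 + ((2*q)*(-8))/5 = -2 + (-16*q)/5 = -2 - 16*q/5)
X = -13/3 (X = -78*1/18 = -13/3 ≈ -4.3333)
(Q(2 - 1*4)*X)*(-35) = ((-2 - 16*(2 - 1*4)/5)*(-13/3))*(-35) = ((-2 - 16*(2 - 4)/5)*(-13/3))*(-35) = ((-2 - 16/5*(-2))*(-13/3))*(-35) = ((-2 + 32/5)*(-13/3))*(-35) = ((22/5)*(-13/3))*(-35) = -286/15*(-35) = 2002/3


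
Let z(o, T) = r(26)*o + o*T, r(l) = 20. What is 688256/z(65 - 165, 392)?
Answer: -43016/2575 ≈ -16.705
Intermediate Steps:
z(o, T) = 20*o + T*o (z(o, T) = 20*o + o*T = 20*o + T*o)
688256/z(65 - 165, 392) = 688256/(((65 - 165)*(20 + 392))) = 688256/((-100*412)) = 688256/(-41200) = 688256*(-1/41200) = -43016/2575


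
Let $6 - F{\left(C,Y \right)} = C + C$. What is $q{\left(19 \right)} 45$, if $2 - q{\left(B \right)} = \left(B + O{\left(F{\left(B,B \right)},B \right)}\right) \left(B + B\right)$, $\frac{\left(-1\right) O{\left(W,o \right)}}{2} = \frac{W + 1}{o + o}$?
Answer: $-35190$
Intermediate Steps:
$F{\left(C,Y \right)} = 6 - 2 C$ ($F{\left(C,Y \right)} = 6 - \left(C + C\right) = 6 - 2 C$)
$O{\left(W,o \right)} = - \frac{1 + W}{o}$ ($O{\left(W,o \right)} = - 2 \frac{W + 1}{o + o} = - 2 \frac{1 + W}{2 o} = - \frac{1 + W}{o}$)
$q{\left(B \right)} = 2 - 2 B \left(B + \frac{-7 + 2 B}{B}\right)$ ($q{\left(B \right)} = 2 - \left(B + \frac{-1 - \left(6 - 2 B\right)}{B}\right) \left(B + B\right) = 2 - \left(B + \frac{-1 + \left(-6 + 2 B\right)}{B}\right) 2 B = 2 - \left(B + \frac{-7 + 2 B}{B}\right) 2 B = 2 - 2 B \left(B + \frac{-7 + 2 B}{B}\right)$)
$q{\left(19 \right)} 45 = \left(16 - 76 - 2 \cdot 19^{2}\right) 45 = \left(16 - 76 - 722\right) 45 = \left(-782\right) 45 = -35190$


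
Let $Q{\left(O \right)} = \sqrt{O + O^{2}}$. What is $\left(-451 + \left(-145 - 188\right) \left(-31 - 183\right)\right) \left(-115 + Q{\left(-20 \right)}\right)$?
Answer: $-8143265 + 141622 \sqrt{95} \approx -6.7629 \cdot 10^{6}$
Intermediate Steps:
$\left(-451 + \left(-145 - 188\right) \left(-31 - 183\right)\right) \left(-115 + Q{\left(-20 \right)}\right) = \left(-451 + \left(-145 - 188\right) \left(-31 - 183\right)\right) \left(-115 + \sqrt{- 20 \left(1 - 20\right)}\right) = \left(-451 + \left(-145 - 188\right) \left(-214\right)\right) \left(-115 + \sqrt{\left(-20\right) \left(-19\right)}\right) = \left(-451 + \left(-145 - 188\right) \left(-214\right)\right) \left(-115 + \sqrt{380}\right) = \left(-451 - -71262\right) \left(-115 + 2 \sqrt{95}\right) = \left(-451 + 71262\right) \left(-115 + 2 \sqrt{95}\right) = 70811 \left(-115 + 2 \sqrt{95}\right) = -8143265 + 141622 \sqrt{95}$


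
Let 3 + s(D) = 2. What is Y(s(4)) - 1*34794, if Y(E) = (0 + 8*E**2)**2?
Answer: -34730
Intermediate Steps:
s(D) = -1 (s(D) = -3 + 2 = -1)
Y(E) = 64*E**4 (Y(E) = (8*E**2)**2 = 64*E**4)
Y(s(4)) - 1*34794 = 64*(-1)**4 - 1*34794 = 64*1 - 34794 = 64 - 34794 = -34730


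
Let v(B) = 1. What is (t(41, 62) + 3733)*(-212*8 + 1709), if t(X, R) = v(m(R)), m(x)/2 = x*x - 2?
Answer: 48542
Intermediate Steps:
m(x) = -4 + 2*x**2 (m(x) = 2*(x*x - 2) = 2*(x**2 - 2) = 2*(-2 + x**2) = -4 + 2*x**2)
t(X, R) = 1
(t(41, 62) + 3733)*(-212*8 + 1709) = (1 + 3733)*(-212*8 + 1709) = 3734*(-1696 + 1709) = 3734*13 = 48542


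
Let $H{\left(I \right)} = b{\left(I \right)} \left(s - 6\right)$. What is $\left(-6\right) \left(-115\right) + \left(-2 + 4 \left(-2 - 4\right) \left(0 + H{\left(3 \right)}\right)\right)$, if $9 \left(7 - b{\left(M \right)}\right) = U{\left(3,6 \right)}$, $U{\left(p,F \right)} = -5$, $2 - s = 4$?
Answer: $\frac{6416}{3} \approx 2138.7$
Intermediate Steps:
$s = -2$ ($s = 2 - 4 = -2$)
$b{\left(M \right)} = \frac{68}{9}$ ($b{\left(M \right)} = 7 - - \frac{5}{9} = 7 + \frac{5}{9} = \frac{68}{9}$)
$H{\left(I \right)} = - \frac{544}{9}$ ($H{\left(I \right)} = \frac{68 \left(-2 - 6\right)}{9} = \frac{68}{9} \left(-8\right) = - \frac{544}{9}$)
$\left(-6\right) \left(-115\right) + \left(-2 + 4 \left(-2 - 4\right) \left(0 + H{\left(3 \right)}\right)\right) = \left(-6\right) \left(-115\right) - \left(2 - 4 \left(-2 - 4\right) \left(0 - \frac{544}{9}\right)\right) = 690 - \left(2 - 4 \left(\left(-6\right) \left(- \frac{544}{9}\right)\right)\right) = 690 + \left(-2 + 4 \cdot \frac{1088}{3}\right) = 690 + \left(-2 + \frac{4352}{3}\right) = 690 + \frac{4346}{3} = \frac{6416}{3}$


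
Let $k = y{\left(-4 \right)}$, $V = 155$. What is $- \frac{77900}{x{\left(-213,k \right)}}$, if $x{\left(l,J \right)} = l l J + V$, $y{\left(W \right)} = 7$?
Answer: $- \frac{38950}{158869} \approx -0.24517$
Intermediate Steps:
$k = 7$
$x{\left(l,J \right)} = 155 + J l^{2}$ ($x{\left(l,J \right)} = l l J + 155 = l^{2} J + 155 = J l^{2} + 155 = 155 + J l^{2}$)
$- \frac{77900}{x{\left(-213,k \right)}} = - \frac{77900}{155 + 7 \left(-213\right)^{2}} = - \frac{77900}{155 + 7 \cdot 45369} = - \frac{77900}{155 + 317583} = - \frac{77900}{317738} = \left(-77900\right) \frac{1}{317738} = - \frac{38950}{158869}$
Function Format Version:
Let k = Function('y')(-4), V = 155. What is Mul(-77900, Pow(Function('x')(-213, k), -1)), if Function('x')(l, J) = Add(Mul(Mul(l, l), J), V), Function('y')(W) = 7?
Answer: Rational(-38950, 158869) ≈ -0.24517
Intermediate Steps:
k = 7
Function('x')(l, J) = Add(155, Mul(J, Pow(l, 2))) (Function('x')(l, J) = Add(Mul(Mul(l, l), J), 155) = Add(Mul(Pow(l, 2), J), 155) = Add(Mul(J, Pow(l, 2)), 155) = Add(155, Mul(J, Pow(l, 2))))
Mul(-77900, Pow(Function('x')(-213, k), -1)) = Mul(-77900, Pow(Add(155, Mul(7, Pow(-213, 2))), -1)) = Mul(-77900, Pow(Add(155, Mul(7, 45369)), -1)) = Mul(-77900, Pow(Add(155, 317583), -1)) = Mul(-77900, Pow(317738, -1)) = Mul(-77900, Rational(1, 317738)) = Rational(-38950, 158869)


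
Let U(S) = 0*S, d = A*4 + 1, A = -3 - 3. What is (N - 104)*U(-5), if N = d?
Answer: 0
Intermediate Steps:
A = -6
d = -23 (d = -6*4 + 1 = -24 + 1 = -23)
U(S) = 0
N = -23
(N - 104)*U(-5) = (-23 - 104)*0 = -127*0 = 0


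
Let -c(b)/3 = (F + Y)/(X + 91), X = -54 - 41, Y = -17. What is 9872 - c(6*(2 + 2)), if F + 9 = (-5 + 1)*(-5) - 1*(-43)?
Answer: 39377/4 ≈ 9844.3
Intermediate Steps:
X = -95
F = 54 (F = -9 + ((-5 + 1)*(-5) - 1*(-43)) = -9 + (-4*(-5) + 43) = -9 + (20 + 43) = -9 + 63 = 54)
c(b) = 111/4 (c(b) = -3*(54 - 17)/(-95 + 91) = -111/(-4) = -111*(-1)/4 = -3*(-37/4) = 111/4)
9872 - c(6*(2 + 2)) = 9872 - 1*111/4 = 9872 - 111/4 = 39377/4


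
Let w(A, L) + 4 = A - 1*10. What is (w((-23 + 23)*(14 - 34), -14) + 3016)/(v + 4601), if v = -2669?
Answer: 1501/966 ≈ 1.5538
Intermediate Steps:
w(A, L) = -14 + A (w(A, L) = -4 + (A - 1*10) = -4 + (A - 10) = -4 + (-10 + A) = -14 + A)
(w((-23 + 23)*(14 - 34), -14) + 3016)/(v + 4601) = ((-14 + (-23 + 23)*(14 - 34)) + 3016)/(-2669 + 4601) = ((-14 + 0*(-20)) + 3016)/1932 = ((-14 + 0) + 3016)*(1/1932) = (-14 + 3016)*(1/1932) = 3002*(1/1932) = 1501/966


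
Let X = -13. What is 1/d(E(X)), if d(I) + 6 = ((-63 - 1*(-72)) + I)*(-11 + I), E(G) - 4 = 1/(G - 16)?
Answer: -841/81750 ≈ -0.010287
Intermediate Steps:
E(G) = 4 + 1/(-16 + G) (E(G) = 4 + 1/(G - 16) = 4 + 1/(-16 + G))
d(I) = -6 + (-11 + I)*(9 + I) (d(I) = -6 + ((-63 - 1*(-72)) + I)*(-11 + I) = -6 + ((-63 + 72) + I)*(-11 + I) = -6 + (9 + I)*(-11 + I) = -6 + (-11 + I)*(9 + I))
1/d(E(X)) = 1/(-105 + ((-63 + 4*(-13))/(-16 - 13))² - 2*(-63 + 4*(-13))/(-16 - 13)) = 1/(-105 + ((-63 - 52)/(-29))² - 2*(-63 - 52)/(-29)) = 1/(-105 + (-1/29*(-115))² - (-2)*(-115)/29) = 1/(-105 + (115/29)² - 2*115/29) = 1/(-105 + 13225/841 - 230/29) = 1/(-81750/841) = -841/81750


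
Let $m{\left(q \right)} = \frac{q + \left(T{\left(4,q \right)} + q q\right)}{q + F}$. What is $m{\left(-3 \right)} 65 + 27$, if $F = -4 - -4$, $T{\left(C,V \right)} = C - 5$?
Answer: $- \frac{244}{3} \approx -81.333$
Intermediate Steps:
$T{\left(C,V \right)} = -5 + C$ ($T{\left(C,V \right)} = C - 5 = -5 + C$)
$F = 0$ ($F = -4 + 4 = 0$)
$m{\left(q \right)} = \frac{-1 + q + q^{2}}{q}$ ($m{\left(q \right)} = \frac{q + \left(\left(-5 + 4\right) + q q\right)}{q + 0} = \frac{q + \left(-1 + q^{2}\right)}{q} = \frac{-1 + q + q^{2}}{q}$)
$m{\left(-3 \right)} 65 + 27 = \left(1 - 3 - \frac{1}{-3}\right) 65 + 27 = \left(1 - 3 - - \frac{1}{3}\right) 65 + 27 = \left(1 - 3 + \frac{1}{3}\right) 65 + 27 = \left(- \frac{5}{3}\right) 65 + 27 = - \frac{325}{3} + 27 = - \frac{244}{3}$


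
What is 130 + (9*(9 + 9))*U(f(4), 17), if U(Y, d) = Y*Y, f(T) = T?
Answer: 2722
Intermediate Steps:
U(Y, d) = Y²
130 + (9*(9 + 9))*U(f(4), 17) = 130 + (9*(9 + 9))*4² = 130 + (9*18)*16 = 130 + 162*16 = 130 + 2592 = 2722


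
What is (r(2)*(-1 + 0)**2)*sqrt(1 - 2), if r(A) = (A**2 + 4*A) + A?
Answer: 14*I ≈ 14.0*I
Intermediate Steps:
r(A) = A**2 + 5*A
(r(2)*(-1 + 0)**2)*sqrt(1 - 2) = ((2*(5 + 2))*(-1 + 0)**2)*sqrt(1 - 2) = ((2*7)*(-1)**2)*sqrt(-1) = (14*1)*I = 14*I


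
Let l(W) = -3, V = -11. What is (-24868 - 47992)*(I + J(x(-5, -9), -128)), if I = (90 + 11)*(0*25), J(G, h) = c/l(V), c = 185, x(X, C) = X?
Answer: 13479100/3 ≈ 4.4930e+6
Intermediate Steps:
J(G, h) = -185/3 (J(G, h) = 185/(-3) = 185*(-1/3) = -185/3)
I = 0 (I = 101*0 = 0)
(-24868 - 47992)*(I + J(x(-5, -9), -128)) = (-24868 - 47992)*(0 - 185/3) = -72860*(-185/3) = 13479100/3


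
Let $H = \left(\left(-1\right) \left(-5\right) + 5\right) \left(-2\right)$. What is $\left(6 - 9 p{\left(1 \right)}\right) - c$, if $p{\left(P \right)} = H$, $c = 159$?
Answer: $27$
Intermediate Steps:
$H = -20$ ($H = \left(5 + 5\right) \left(-2\right) = 10 \left(-2\right) = -20$)
$p{\left(P \right)} = -20$
$\left(6 - 9 p{\left(1 \right)}\right) - c = \left(6 - -180\right) - 159 = \left(6 + 180\right) - 159 = 186 - 159 = 27$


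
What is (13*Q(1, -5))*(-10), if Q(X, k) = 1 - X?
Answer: 0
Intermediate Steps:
(13*Q(1, -5))*(-10) = (13*(1 - 1*1))*(-10) = (13*(1 - 1))*(-10) = (13*0)*(-10) = 0*(-10) = 0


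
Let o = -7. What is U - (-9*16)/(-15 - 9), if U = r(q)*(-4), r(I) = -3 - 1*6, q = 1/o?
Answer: 30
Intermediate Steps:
q = -⅐ (q = 1/(-7) = -⅐ ≈ -0.14286)
r(I) = -9 (r(I) = -3 - 6 = -9)
U = 36 (U = -9*(-4) = 36)
U - (-9*16)/(-15 - 9) = 36 - (-9*16)/(-15 - 9) = 36 - (-144)/(-24) = 36 - (-144)*(-1)/24 = 36 - 1*6 = 36 - 6 = 30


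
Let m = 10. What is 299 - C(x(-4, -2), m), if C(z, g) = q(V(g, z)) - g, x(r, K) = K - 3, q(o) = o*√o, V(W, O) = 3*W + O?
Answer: 184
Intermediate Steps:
V(W, O) = O + 3*W
q(o) = o^(3/2)
x(r, K) = -3 + K
C(z, g) = (z + 3*g)^(3/2) - g
299 - C(x(-4, -2), m) = 299 - (((-3 - 2) + 3*10)^(3/2) - 1*10) = 299 - ((-5 + 30)^(3/2) - 10) = 299 - (25^(3/2) - 10) = 299 - (125 - 10) = 299 - 1*115 = 299 - 115 = 184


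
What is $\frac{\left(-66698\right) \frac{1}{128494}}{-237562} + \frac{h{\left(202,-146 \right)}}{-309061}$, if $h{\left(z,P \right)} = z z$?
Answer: $- \frac{622766692919167}{4717088577920654} \approx -0.13202$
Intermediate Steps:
$h{\left(z,P \right)} = z^{2}$
$\frac{\left(-66698\right) \frac{1}{128494}}{-237562} + \frac{h{\left(202,-146 \right)}}{-309061} = \frac{\left(-66698\right) \frac{1}{128494}}{-237562} + \frac{202^{2}}{-309061} = \left(-66698\right) \frac{1}{128494} \left(- \frac{1}{237562}\right) + 40804 \left(- \frac{1}{309061}\right) = \left(- \frac{33349}{64247}\right) \left(- \frac{1}{237562}\right) - \frac{40804}{309061} = \frac{33349}{15262645814} - \frac{40804}{309061} = - \frac{622766692919167}{4717088577920654}$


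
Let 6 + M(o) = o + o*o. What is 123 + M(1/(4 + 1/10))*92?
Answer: -674229/1681 ≈ -401.09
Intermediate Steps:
M(o) = -6 + o + o² (M(o) = -6 + (o + o*o) = -6 + (o + o²) = -6 + o + o²)
123 + M(1/(4 + 1/10))*92 = 123 + (-6 + 1/(4 + 1/10) + (1/(4 + 1/10))²)*92 = 123 + (-6 + 1/(4 + ⅒) + (1/(4 + ⅒))²)*92 = 123 + (-6 + 1/(41/10) + (1/(41/10))²)*92 = 123 + (-6 + 10/41 + (10/41)²)*92 = 123 + (-6 + 10/41 + 100/1681)*92 = 123 - 9576/1681*92 = 123 - 880992/1681 = -674229/1681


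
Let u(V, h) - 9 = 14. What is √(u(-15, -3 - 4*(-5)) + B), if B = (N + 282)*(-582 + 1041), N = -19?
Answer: 2*√30185 ≈ 347.48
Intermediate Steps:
u(V, h) = 23 (u(V, h) = 9 + 14 = 23)
B = 120717 (B = (-19 + 282)*(-582 + 1041) = 263*459 = 120717)
√(u(-15, -3 - 4*(-5)) + B) = √(23 + 120717) = √120740 = 2*√30185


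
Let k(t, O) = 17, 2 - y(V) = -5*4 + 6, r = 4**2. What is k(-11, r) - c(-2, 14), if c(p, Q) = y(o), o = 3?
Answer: 1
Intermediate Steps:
r = 16
y(V) = 16 (y(V) = 2 - (-5*4 + 6) = 2 - (-20 + 6) = 2 - 1*(-14) = 2 + 14 = 16)
c(p, Q) = 16
k(-11, r) - c(-2, 14) = 17 - 1*16 = 17 - 16 = 1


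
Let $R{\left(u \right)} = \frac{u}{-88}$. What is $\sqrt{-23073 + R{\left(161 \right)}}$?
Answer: $\frac{i \sqrt{44672870}}{44} \approx 151.9 i$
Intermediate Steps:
$R{\left(u \right)} = - \frac{u}{88}$ ($R{\left(u \right)} = u \left(- \frac{1}{88}\right) = - \frac{u}{88}$)
$\sqrt{-23073 + R{\left(161 \right)}} = \sqrt{-23073 - \frac{161}{88}} = \sqrt{- \frac{2030585}{88}} = \frac{i \sqrt{44672870}}{44}$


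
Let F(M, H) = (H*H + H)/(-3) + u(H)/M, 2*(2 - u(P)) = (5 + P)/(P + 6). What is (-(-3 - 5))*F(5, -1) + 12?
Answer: 364/25 ≈ 14.560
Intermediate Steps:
u(P) = 2 - (5 + P)/(2*(6 + P)) (u(P) = 2 - (5 + P)/(2*(P + 6)) = 2 - (5 + P)/(2*(6 + P)))
F(M, H) = -H/3 - H**2/3 + (19 + 3*H)/(2*M*(6 + H)) (F(M, H) = (H*H + H)/(-3) + ((19 + 3*H)/(2*(6 + H)))/M = (H**2 + H)*(-1/3) + (19 + 3*H)/(2*M*(6 + H)) = (H + H**2)*(-1/3) + (19 + 3*H)/(2*M*(6 + H)) = (-H/3 - H**2/3) + (19 + 3*H)/(2*M*(6 + H)) = -H/3 - H**2/3 + (19 + 3*H)/(2*M*(6 + H)))
(-(-3 - 5))*F(5, -1) + 12 = (-(-3 - 5))*((1/6)*(57 + 9*(-1) - 2*(-1)*5*(1 - 1)*(6 - 1))/(5*(6 - 1))) + 12 = (-1*(-8))*((1/6)*(1/5)*(57 - 9 - 2*(-1)*5*0*5)/5) + 12 = 8*((1/6)*(1/5)*(1/5)*(57 - 9 + 0)) + 12 = 8*((1/6)*(1/5)*(1/5)*48) + 12 = 8*(8/25) + 12 = 64/25 + 12 = 364/25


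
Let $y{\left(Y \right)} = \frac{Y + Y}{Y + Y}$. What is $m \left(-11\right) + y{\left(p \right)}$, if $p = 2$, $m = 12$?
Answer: $-131$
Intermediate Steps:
$y{\left(Y \right)} = 1$ ($y{\left(Y \right)} = \frac{2 Y}{2 Y} = 2 Y \frac{1}{2 Y} = 1$)
$m \left(-11\right) + y{\left(p \right)} = 12 \left(-11\right) + 1 = -132 + 1 = -131$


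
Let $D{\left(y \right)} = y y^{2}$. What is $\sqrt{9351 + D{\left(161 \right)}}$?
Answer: $2 \sqrt{1045658} \approx 2045.1$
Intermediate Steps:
$D{\left(y \right)} = y^{3}$
$\sqrt{9351 + D{\left(161 \right)}} = \sqrt{9351 + 161^{3}} = \sqrt{9351 + 4173281} = \sqrt{4182632} = 2 \sqrt{1045658}$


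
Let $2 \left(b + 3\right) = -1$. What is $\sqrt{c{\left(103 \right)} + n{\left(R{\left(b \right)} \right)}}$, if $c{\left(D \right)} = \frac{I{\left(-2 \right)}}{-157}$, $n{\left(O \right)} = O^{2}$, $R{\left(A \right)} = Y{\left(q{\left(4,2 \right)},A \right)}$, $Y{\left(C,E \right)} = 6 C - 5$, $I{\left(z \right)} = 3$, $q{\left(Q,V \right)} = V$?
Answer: $\frac{\sqrt{1207330}}{157} \approx 6.9986$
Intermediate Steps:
$b = - \frac{7}{2}$ ($b = -3 + \frac{1}{2} \left(-1\right) = -3 - \frac{1}{2} = - \frac{7}{2} \approx -3.5$)
$Y{\left(C,E \right)} = -5 + 6 C$
$R{\left(A \right)} = 7$ ($R{\left(A \right)} = -5 + 6 \cdot 2 = -5 + 12 = 7$)
$c{\left(D \right)} = - \frac{3}{157}$ ($c{\left(D \right)} = \frac{3}{-157} = 3 \left(- \frac{1}{157}\right) = - \frac{3}{157}$)
$\sqrt{c{\left(103 \right)} + n{\left(R{\left(b \right)} \right)}} = \sqrt{- \frac{3}{157} + 7^{2}} = \sqrt{- \frac{3}{157} + 49} = \sqrt{\frac{7690}{157}} = \frac{\sqrt{1207330}}{157}$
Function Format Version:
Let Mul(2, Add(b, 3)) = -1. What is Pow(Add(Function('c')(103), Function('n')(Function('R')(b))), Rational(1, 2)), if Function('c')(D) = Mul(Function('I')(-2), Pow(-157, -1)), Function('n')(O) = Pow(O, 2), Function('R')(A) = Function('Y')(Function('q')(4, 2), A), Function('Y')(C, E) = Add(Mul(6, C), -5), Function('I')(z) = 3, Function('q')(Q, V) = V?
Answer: Mul(Rational(1, 157), Pow(1207330, Rational(1, 2))) ≈ 6.9986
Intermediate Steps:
b = Rational(-7, 2) (b = Add(-3, Mul(Rational(1, 2), -1)) = Add(-3, Rational(-1, 2)) = Rational(-7, 2) ≈ -3.5000)
Function('Y')(C, E) = Add(-5, Mul(6, C))
Function('R')(A) = 7 (Function('R')(A) = Add(-5, Mul(6, 2)) = Add(-5, 12) = 7)
Function('c')(D) = Rational(-3, 157) (Function('c')(D) = Mul(3, Pow(-157, -1)) = Mul(3, Rational(-1, 157)) = Rational(-3, 157))
Pow(Add(Function('c')(103), Function('n')(Function('R')(b))), Rational(1, 2)) = Pow(Add(Rational(-3, 157), Pow(7, 2)), Rational(1, 2)) = Pow(Add(Rational(-3, 157), 49), Rational(1, 2)) = Pow(Rational(7690, 157), Rational(1, 2)) = Mul(Rational(1, 157), Pow(1207330, Rational(1, 2)))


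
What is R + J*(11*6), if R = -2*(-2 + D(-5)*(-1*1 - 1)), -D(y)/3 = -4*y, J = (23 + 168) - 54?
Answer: 8806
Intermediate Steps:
J = 137 (J = 191 - 54 = 137)
D(y) = 12*y (D(y) = -(-12)*y = 12*y)
R = -236 (R = -2*(-2 + (12*(-5))*(-1*1 - 1)) = -2*(-2 - 60*(-1 - 1)) = -2*(-2 - 60*(-2)) = -2*(-2 + 120) = -2*118 = -236)
R + J*(11*6) = -236 + 137*(11*6) = -236 + 137*66 = -236 + 9042 = 8806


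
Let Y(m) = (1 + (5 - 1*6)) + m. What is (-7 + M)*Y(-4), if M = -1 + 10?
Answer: -8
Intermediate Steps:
Y(m) = m (Y(m) = (1 + (5 - 6)) + m = (1 - 1) + m = 0 + m = m)
M = 9
(-7 + M)*Y(-4) = (-7 + 9)*(-4) = 2*(-4) = -8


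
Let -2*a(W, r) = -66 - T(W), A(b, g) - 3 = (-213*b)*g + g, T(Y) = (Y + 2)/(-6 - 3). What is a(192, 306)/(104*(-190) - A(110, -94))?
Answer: -200/19998801 ≈ -1.0001e-5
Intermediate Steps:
T(Y) = -2/9 - Y/9 (T(Y) = (2 + Y)/(-9) = (2 + Y)*(-⅑) = -2/9 - Y/9)
A(b, g) = 3 + g - 213*b*g (A(b, g) = 3 + ((-213*b)*g + g) = 3 + (-213*b*g + g) = 3 + (g - 213*b*g) = 3 + g - 213*b*g)
a(W, r) = 296/9 - W/18 (a(W, r) = -(-66 - (-2/9 - W/9))/2 = -(-66 + (2/9 + W/9))/2 = -(-592/9 + W/9)/2 = 296/9 - W/18)
a(192, 306)/(104*(-190) - A(110, -94)) = (296/9 - 1/18*192)/(104*(-190) - (3 - 94 - 213*110*(-94))) = (296/9 - 32/3)/(-19760 - (3 - 94 + 2202420)) = 200/(9*(-19760 - 1*2202329)) = 200/(9*(-19760 - 2202329)) = (200/9)/(-2222089) = (200/9)*(-1/2222089) = -200/19998801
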